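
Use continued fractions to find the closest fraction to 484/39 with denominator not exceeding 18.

211/17

Expand x = 484/39 as a continued fraction with the Euclidean algorithm:
  484 = 12*39 + 16, so a_0 = 12.
  39 = 2*16 + 7, so a_1 = 2.
  16 = 2*7 + 2, so a_2 = 2.
  7 = 3*2 + 1, so a_3 = 3.
  2 = 2*1 + 0, so a_4 = 2.
so x = [12; 2, 2, 3, 2].
Convergents (p_i = a_i*p_{i-1} + p_{i-2}, q_i = a_i*q_{i-1} + q_{i-2} with p_{-2}=0, p_{-1}=1, q_{-2}=1, q_{-1}=0), until the denominator exceeds 18:
  i=0: a_0=12, p_0 = 12*1 + 0 = 12, q_0 = 12*0 + 1 = 1.
  i=1: a_1=2, p_1 = 2*12 + 1 = 25, q_1 = 2*1 + 0 = 2.
  i=2: a_2=2, p_2 = 2*25 + 12 = 62, q_2 = 2*2 + 1 = 5.
  i=3: a_3=3, p_3 = 3*62 + 25 = 211, q_3 = 3*5 + 2 = 17.
  i=4: a_4=2, p_4 = 2*211 + 62 = 484, q_4 = 2*17 + 5 = 39.
q_4 = 39 > 18, so the last convergent with denominator <= 18 is p_3/q_3 = 211/17.
The closest fraction with denominator <= 18 is either p_3/q_3 or the intermediate fraction (k*p_3 + p_2)/(k*q_3 + q_2) with the largest k >= 1 whose denominator stays <= 18; these approach x as k grows, and every other convergent or intermediate fraction in range is farther away.
Largest k: floor((18 - q_2)/q_3) = floor((18 - 5)/17) = 0.
Since k = 0, no intermediate fraction beyond p_3/q_3 has denominator <= 18, so the convergent 211/17 is the closest (its error is |484*17 - 211*39|/(39*17) = 1/663).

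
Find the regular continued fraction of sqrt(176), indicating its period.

[13; (3, 1, 3, 26)]

Write x_i = (sqrt(176) + m_i)/d_i with (m_0, d_0) = (0, 1). a_0 = floor(sqrt(176)) = 13, since 13^2 = 169 <= 176 < 196 = 14^2.
Iterate m_{i+1} = d_i*a_i - m_i, d_{i+1} = (176 - m_{i+1}^2)/d_i, a_{i+1} = floor((a_0 + m_{i+1})/d_{i+1}):
  m_1 = 1*13 - 0 = 13, d_1 = (176 - 13^2)/1 = 7/1 = 7, a_1 = floor((13 + 13)/7) = 3.
  m_2 = 7*3 - 13 = 8, d_2 = (176 - 8^2)/7 = 112/7 = 16, a_2 = floor((13 + 8)/16) = 1.
  m_3 = 16*1 - 8 = 8, d_3 = (176 - 8^2)/16 = 112/16 = 7, a_3 = floor((13 + 8)/7) = 3.
  m_4 = 7*3 - 8 = 13, d_4 = (176 - 13^2)/7 = 7/7 = 1, a_4 = floor((13 + 13)/1) = 26.
  m_5 = 1*26 - 13 = 13, d_5 = (176 - 13^2)/1 = 7/1 = 7: (m_5, d_5) = (m_1, d_1) = (13, 7), so from here the quotients repeat a_1, ..., a_4; the period length is 4.
Hence the expansion of sqrt(176) is a_0 = 13 followed by the repeating block 3, 1, 3, 26 (period 4).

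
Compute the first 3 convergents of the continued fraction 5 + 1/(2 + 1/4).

5/1, 11/2, 49/9

Using the convergent recurrence p_i = a_i*p_{i-1} + p_{i-2}, q_i = a_i*q_{i-1} + q_{i-2} with p_{-2}=0, p_{-1}=1, q_{-2}=1, q_{-1}=0:
  i=0: a_0=5, p_0 = 5*1 + 0 = 5, q_0 = 5*0 + 1 = 1.
  i=1: a_1=2, p_1 = 2*5 + 1 = 11, q_1 = 2*1 + 0 = 2.
  i=2: a_2=4, p_2 = 4*11 + 5 = 49, q_2 = 4*2 + 1 = 9.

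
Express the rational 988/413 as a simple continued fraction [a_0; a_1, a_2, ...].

[2; 2, 1, 1, 4, 1, 1, 3, 2]

Run the Euclidean algorithm on 988 and 413; the successive quotients are the partial quotients a_0, a_1, ... (each step inverts the fractional part left over by the previous one):
  988 = 2*413 + 162, so a_0 = 2.
  413 = 2*162 + 89, so a_1 = 2.
  162 = 1*89 + 73, so a_2 = 1.
  89 = 1*73 + 16, so a_3 = 1.
  73 = 4*16 + 9, so a_4 = 4.
  16 = 1*9 + 7, so a_5 = 1.
  9 = 1*7 + 2, so a_6 = 1.
  7 = 3*2 + 1, so a_7 = 3.
  2 = 2*1 + 0, so a_8 = 2.
The remainder reaches 0 after 9 divisions, so the expansion has 9 partial quotients, read off in order.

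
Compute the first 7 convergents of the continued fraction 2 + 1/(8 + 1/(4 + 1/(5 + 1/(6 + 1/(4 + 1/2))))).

2/1, 17/8, 70/33, 367/173, 2272/1071, 9455/4457, 21182/9985

Using the convergent recurrence p_i = a_i*p_{i-1} + p_{i-2}, q_i = a_i*q_{i-1} + q_{i-2} with p_{-2}=0, p_{-1}=1, q_{-2}=1, q_{-1}=0:
  i=0: a_0=2, p_0 = 2*1 + 0 = 2, q_0 = 2*0 + 1 = 1.
  i=1: a_1=8, p_1 = 8*2 + 1 = 17, q_1 = 8*1 + 0 = 8.
  i=2: a_2=4, p_2 = 4*17 + 2 = 70, q_2 = 4*8 + 1 = 33.
  i=3: a_3=5, p_3 = 5*70 + 17 = 367, q_3 = 5*33 + 8 = 173.
  i=4: a_4=6, p_4 = 6*367 + 70 = 2272, q_4 = 6*173 + 33 = 1071.
  i=5: a_5=4, p_5 = 4*2272 + 367 = 9455, q_5 = 4*1071 + 173 = 4457.
  i=6: a_6=2, p_6 = 2*9455 + 2272 = 21182, q_6 = 2*4457 + 1071 = 9985.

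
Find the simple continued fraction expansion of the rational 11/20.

[0; 1, 1, 4, 2]

Run the Euclidean algorithm on 11 and 20; the successive quotients are the partial quotients a_0, a_1, ... (each step inverts the fractional part left over by the previous one):
  11 = 0*20 + 11, so a_0 = 0.
  20 = 1*11 + 9, so a_1 = 1.
  11 = 1*9 + 2, so a_2 = 1.
  9 = 4*2 + 1, so a_3 = 4.
  2 = 2*1 + 0, so a_4 = 2.
The remainder reaches 0 after 5 divisions, so the expansion has 5 partial quotients, read off in order.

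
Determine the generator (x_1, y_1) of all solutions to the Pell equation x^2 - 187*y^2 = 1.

First expand sqrt(187) as a continued fraction. With x_i = (sqrt(187) + m_i)/d_i and (m_0, d_0) = (0, 1): a_0 = floor(sqrt(187)) = 13, since 13^2 = 169 <= 187 < 196 = 14^2.
Iterate m_{i+1} = d_i*a_i - m_i, d_{i+1} = (187 - m_{i+1}^2)/d_i, a_{i+1} = floor((a_0 + m_{i+1})/d_{i+1}):
  m_1 = 1*13 - 0 = 13, d_1 = (187 - 13^2)/1 = 18/1 = 18, a_1 = floor((13 + 13)/18) = 1.
  m_2 = 18*1 - 13 = 5, d_2 = (187 - 5^2)/18 = 162/18 = 9, a_2 = floor((13 + 5)/9) = 2.
  m_3 = 9*2 - 5 = 13, d_3 = (187 - 13^2)/9 = 18/9 = 2, a_3 = floor((13 + 13)/2) = 13.
  m_4 = 2*13 - 13 = 13, d_4 = (187 - 13^2)/2 = 18/2 = 9, a_4 = floor((13 + 13)/9) = 2.
  m_5 = 9*2 - 13 = 5, d_5 = (187 - 5^2)/9 = 162/9 = 18, a_5 = floor((13 + 5)/18) = 1.
  m_6 = 18*1 - 5 = 13, d_6 = (187 - 13^2)/18 = 18/18 = 1, a_6 = floor((13 + 13)/1) = 26.
  m_7 = 1*26 - 13 = 13, d_7 = (187 - 13^2)/1 = 18/1 = 18: (m_7, d_7) = (m_1, d_1) = (13, 18), so from here the quotients repeat a_1, ..., a_6; the period length is 6.
So sqrt(187) = [13; (1, 2, 13, 2, 1, 26)] with period length k = 6.
k is even, so the fundamental solution of x^2 - 187y^2 = 1 is (p_{k-1}, q_{k-1}) = (p_5, q_5); compute convergents through index 5.
Convergents (p_i = a_i*p_{i-1} + p_{i-2}, q_i = a_i*q_{i-1} + q_{i-2} with p_{-2}=0, p_{-1}=1, q_{-2}=1, q_{-1}=0):
  i=0: a_0=13, p_0 = 13*1 + 0 = 13, q_0 = 13*0 + 1 = 1.
  i=1: a_1=1, p_1 = 1*13 + 1 = 14, q_1 = 1*1 + 0 = 1.
  i=2: a_2=2, p_2 = 2*14 + 13 = 41, q_2 = 2*1 + 1 = 3.
  i=3: a_3=13, p_3 = 13*41 + 14 = 547, q_3 = 13*3 + 1 = 40.
  i=4: a_4=2, p_4 = 2*547 + 41 = 1135, q_4 = 2*40 + 3 = 83.
  i=5: a_5=1, p_5 = 1*1135 + 547 = 1682, q_5 = 1*83 + 40 = 123.
Check: 1682^2 - 187*123^2 = 2829124 - 2829123 = 1, so (x, y) = (1682, 123) solves the equation, and by the theorem it is the least positive solution.

(x, y) = (1682, 123)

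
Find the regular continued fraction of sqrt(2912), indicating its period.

Write x_i = (sqrt(2912) + m_i)/d_i with (m_0, d_0) = (0, 1). a_0 = floor(sqrt(2912)) = 53, since 53^2 = 2809 <= 2912 < 2916 = 54^2.
Iterate m_{i+1} = d_i*a_i - m_i, d_{i+1} = (2912 - m_{i+1}^2)/d_i, a_{i+1} = floor((a_0 + m_{i+1})/d_{i+1}):
  m_1 = 1*53 - 0 = 53, d_1 = (2912 - 53^2)/1 = 103/1 = 103, a_1 = floor((53 + 53)/103) = 1.
  m_2 = 103*1 - 53 = 50, d_2 = (2912 - 50^2)/103 = 412/103 = 4, a_2 = floor((53 + 50)/4) = 25.
  m_3 = 4*25 - 50 = 50, d_3 = (2912 - 50^2)/4 = 412/4 = 103, a_3 = floor((53 + 50)/103) = 1.
  m_4 = 103*1 - 50 = 53, d_4 = (2912 - 53^2)/103 = 103/103 = 1, a_4 = floor((53 + 53)/1) = 106.
  m_5 = 1*106 - 53 = 53, d_5 = (2912 - 53^2)/1 = 103/1 = 103: (m_5, d_5) = (m_1, d_1) = (53, 103), so from here the quotients repeat a_1, ..., a_4; the period length is 4.
Hence the expansion of sqrt(2912) is a_0 = 53 followed by the repeating block 1, 25, 1, 106 (period 4).

[53; (1, 25, 1, 106)]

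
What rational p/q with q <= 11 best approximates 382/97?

Expand x = 382/97 as a continued fraction with the Euclidean algorithm:
  382 = 3*97 + 91, so a_0 = 3.
  97 = 1*91 + 6, so a_1 = 1.
  91 = 15*6 + 1, so a_2 = 15.
  6 = 6*1 + 0, so a_3 = 6.
so x = [3; 1, 15, 6].
Convergents (p_i = a_i*p_{i-1} + p_{i-2}, q_i = a_i*q_{i-1} + q_{i-2} with p_{-2}=0, p_{-1}=1, q_{-2}=1, q_{-1}=0), until the denominator exceeds 11:
  i=0: a_0=3, p_0 = 3*1 + 0 = 3, q_0 = 3*0 + 1 = 1.
  i=1: a_1=1, p_1 = 1*3 + 1 = 4, q_1 = 1*1 + 0 = 1.
  i=2: a_2=15, p_2 = 15*4 + 3 = 63, q_2 = 15*1 + 1 = 16.
q_2 = 16 > 11, so the last convergent with denominator <= 11 is p_1/q_1 = 4/1.
The closest fraction with denominator <= 11 is either p_1/q_1 or the intermediate fraction (k*p_1 + p_0)/(k*q_1 + q_0) with the largest k >= 1 whose denominator stays <= 11; these approach x as k grows, and every other convergent or intermediate fraction in range is farther away.
Largest k: floor((11 - q_0)/q_1) = floor((11 - 1)/1) = 10.
That gives (10*4 + 3)/(10*1 + 1) = 43/11.
Compare the errors: |x - 4/1| = |382*1 - 4*97|/(97*1) = 6/97, and |x - 43/11| = |382*11 - 43*97|/(97*11) = 31/1067.
Cross-multiplying, 31*97 = 3007 < 6402 = 6*1067, so 31/1067 is smaller: the intermediate fraction 43/11 is closer to x than 4/1.

43/11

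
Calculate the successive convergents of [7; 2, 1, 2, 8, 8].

7/1, 15/2, 22/3, 59/8, 494/67, 4011/544

Using the convergent recurrence p_i = a_i*p_{i-1} + p_{i-2}, q_i = a_i*q_{i-1} + q_{i-2} with p_{-2}=0, p_{-1}=1, q_{-2}=1, q_{-1}=0:
  i=0: a_0=7, p_0 = 7*1 + 0 = 7, q_0 = 7*0 + 1 = 1.
  i=1: a_1=2, p_1 = 2*7 + 1 = 15, q_1 = 2*1 + 0 = 2.
  i=2: a_2=1, p_2 = 1*15 + 7 = 22, q_2 = 1*2 + 1 = 3.
  i=3: a_3=2, p_3 = 2*22 + 15 = 59, q_3 = 2*3 + 2 = 8.
  i=4: a_4=8, p_4 = 8*59 + 22 = 494, q_4 = 8*8 + 3 = 67.
  i=5: a_5=8, p_5 = 8*494 + 59 = 4011, q_5 = 8*67 + 8 = 544.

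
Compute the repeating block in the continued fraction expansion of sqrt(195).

[13; (1, 26)]

Write x_i = (sqrt(195) + m_i)/d_i with (m_0, d_0) = (0, 1). a_0 = floor(sqrt(195)) = 13, since 13^2 = 169 <= 195 < 196 = 14^2.
Iterate m_{i+1} = d_i*a_i - m_i, d_{i+1} = (195 - m_{i+1}^2)/d_i, a_{i+1} = floor((a_0 + m_{i+1})/d_{i+1}):
  m_1 = 1*13 - 0 = 13, d_1 = (195 - 13^2)/1 = 26/1 = 26, a_1 = floor((13 + 13)/26) = 1.
  m_2 = 26*1 - 13 = 13, d_2 = (195 - 13^2)/26 = 26/26 = 1, a_2 = floor((13 + 13)/1) = 26.
  m_3 = 1*26 - 13 = 13, d_3 = (195 - 13^2)/1 = 26/1 = 26: (m_3, d_3) = (m_1, d_1) = (13, 26), so from here the quotients repeat a_1, a_2; the period length is 2.
Hence the expansion of sqrt(195) is a_0 = 13 followed by the repeating block 1, 26 (period 2).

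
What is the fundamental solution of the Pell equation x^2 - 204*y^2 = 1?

First expand sqrt(204) as a continued fraction. With x_i = (sqrt(204) + m_i)/d_i and (m_0, d_0) = (0, 1): a_0 = floor(sqrt(204)) = 14, since 14^2 = 196 <= 204 < 225 = 15^2.
Iterate m_{i+1} = d_i*a_i - m_i, d_{i+1} = (204 - m_{i+1}^2)/d_i, a_{i+1} = floor((a_0 + m_{i+1})/d_{i+1}):
  m_1 = 1*14 - 0 = 14, d_1 = (204 - 14^2)/1 = 8/1 = 8, a_1 = floor((14 + 14)/8) = 3.
  m_2 = 8*3 - 14 = 10, d_2 = (204 - 10^2)/8 = 104/8 = 13, a_2 = floor((14 + 10)/13) = 1.
  m_3 = 13*1 - 10 = 3, d_3 = (204 - 3^2)/13 = 195/13 = 15, a_3 = floor((14 + 3)/15) = 1.
  m_4 = 15*1 - 3 = 12, d_4 = (204 - 12^2)/15 = 60/15 = 4, a_4 = floor((14 + 12)/4) = 6.
  m_5 = 4*6 - 12 = 12, d_5 = (204 - 12^2)/4 = 60/4 = 15, a_5 = floor((14 + 12)/15) = 1.
  m_6 = 15*1 - 12 = 3, d_6 = (204 - 3^2)/15 = 195/15 = 13, a_6 = floor((14 + 3)/13) = 1.
  m_7 = 13*1 - 3 = 10, d_7 = (204 - 10^2)/13 = 104/13 = 8, a_7 = floor((14 + 10)/8) = 3.
  m_8 = 8*3 - 10 = 14, d_8 = (204 - 14^2)/8 = 8/8 = 1, a_8 = floor((14 + 14)/1) = 28.
  m_9 = 1*28 - 14 = 14, d_9 = (204 - 14^2)/1 = 8/1 = 8: (m_9, d_9) = (m_1, d_1) = (14, 8), so from here the quotients repeat a_1, ..., a_8; the period length is 8.
So sqrt(204) = [14; (3, 1, 1, 6, 1, 1, 3, 28)] with period length k = 8.
k is even, so the fundamental solution of x^2 - 204y^2 = 1 is (p_{k-1}, q_{k-1}) = (p_7, q_7); compute convergents through index 7.
Convergents (p_i = a_i*p_{i-1} + p_{i-2}, q_i = a_i*q_{i-1} + q_{i-2} with p_{-2}=0, p_{-1}=1, q_{-2}=1, q_{-1}=0):
  i=0: a_0=14, p_0 = 14*1 + 0 = 14, q_0 = 14*0 + 1 = 1.
  i=1: a_1=3, p_1 = 3*14 + 1 = 43, q_1 = 3*1 + 0 = 3.
  i=2: a_2=1, p_2 = 1*43 + 14 = 57, q_2 = 1*3 + 1 = 4.
  i=3: a_3=1, p_3 = 1*57 + 43 = 100, q_3 = 1*4 + 3 = 7.
  i=4: a_4=6, p_4 = 6*100 + 57 = 657, q_4 = 6*7 + 4 = 46.
  i=5: a_5=1, p_5 = 1*657 + 100 = 757, q_5 = 1*46 + 7 = 53.
  i=6: a_6=1, p_6 = 1*757 + 657 = 1414, q_6 = 1*53 + 46 = 99.
  i=7: a_7=3, p_7 = 3*1414 + 757 = 4999, q_7 = 3*99 + 53 = 350.
Check: 4999^2 - 204*350^2 = 24990001 - 24990000 = 1, so (x, y) = (4999, 350) solves the equation, and by the theorem it is the least positive solution.

(x, y) = (4999, 350)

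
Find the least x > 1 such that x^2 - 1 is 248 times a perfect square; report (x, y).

(x, y) = (63, 4)

First expand sqrt(248) as a continued fraction. With x_i = (sqrt(248) + m_i)/d_i and (m_0, d_0) = (0, 1): a_0 = floor(sqrt(248)) = 15, since 15^2 = 225 <= 248 < 256 = 16^2.
Iterate m_{i+1} = d_i*a_i - m_i, d_{i+1} = (248 - m_{i+1}^2)/d_i, a_{i+1} = floor((a_0 + m_{i+1})/d_{i+1}):
  m_1 = 1*15 - 0 = 15, d_1 = (248 - 15^2)/1 = 23/1 = 23, a_1 = floor((15 + 15)/23) = 1.
  m_2 = 23*1 - 15 = 8, d_2 = (248 - 8^2)/23 = 184/23 = 8, a_2 = floor((15 + 8)/8) = 2.
  m_3 = 8*2 - 8 = 8, d_3 = (248 - 8^2)/8 = 184/8 = 23, a_3 = floor((15 + 8)/23) = 1.
  m_4 = 23*1 - 8 = 15, d_4 = (248 - 15^2)/23 = 23/23 = 1, a_4 = floor((15 + 15)/1) = 30.
  m_5 = 1*30 - 15 = 15, d_5 = (248 - 15^2)/1 = 23/1 = 23: (m_5, d_5) = (m_1, d_1) = (15, 23), so from here the quotients repeat a_1, ..., a_4; the period length is 4.
So sqrt(248) = [15; (1, 2, 1, 30)] with period length k = 4.
k is even, so the fundamental solution of x^2 - 248y^2 = 1 is (p_{k-1}, q_{k-1}) = (p_3, q_3); compute convergents through index 3.
Convergents (p_i = a_i*p_{i-1} + p_{i-2}, q_i = a_i*q_{i-1} + q_{i-2} with p_{-2}=0, p_{-1}=1, q_{-2}=1, q_{-1}=0):
  i=0: a_0=15, p_0 = 15*1 + 0 = 15, q_0 = 15*0 + 1 = 1.
  i=1: a_1=1, p_1 = 1*15 + 1 = 16, q_1 = 1*1 + 0 = 1.
  i=2: a_2=2, p_2 = 2*16 + 15 = 47, q_2 = 2*1 + 1 = 3.
  i=3: a_3=1, p_3 = 1*47 + 16 = 63, q_3 = 1*3 + 1 = 4.
Check: 63^2 - 248*4^2 = 3969 - 3968 = 1, so (x, y) = (63, 4) solves the equation, and by the theorem it is the least positive solution.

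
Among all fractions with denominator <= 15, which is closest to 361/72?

Expand x = 361/72 as a continued fraction with the Euclidean algorithm:
  361 = 5*72 + 1, so a_0 = 5.
  72 = 72*1 + 0, so a_1 = 72.
so x = [5; 72].
Convergents (p_i = a_i*p_{i-1} + p_{i-2}, q_i = a_i*q_{i-1} + q_{i-2} with p_{-2}=0, p_{-1}=1, q_{-2}=1, q_{-1}=0), until the denominator exceeds 15:
  i=0: a_0=5, p_0 = 5*1 + 0 = 5, q_0 = 5*0 + 1 = 1.
  i=1: a_1=72, p_1 = 72*5 + 1 = 361, q_1 = 72*1 + 0 = 72.
q_1 = 72 > 15, so the last convergent with denominator <= 15 is p_0/q_0 = 5/1.
The closest fraction with denominator <= 15 is either p_0/q_0 or the intermediate fraction (k*p_0 + p_{-1})/(k*q_0 + q_{-1}) with the largest k >= 1 whose denominator stays <= 15; these approach x as k grows, and every other convergent or intermediate fraction in range is farther away.
Largest k: floor((15 - q_{-1})/q_0) = floor((15 - 0)/1) = 15 (using the seeds p_{-1} = 1, q_{-1} = 0).
That gives (15*5 + 1)/(15*1 + 0) = 76/15.
Compare the errors: |x - 5/1| = |361*1 - 5*72|/(72*1) = 1/72, and |x - 76/15| = |361*15 - 76*72|/(72*15) = 57/1080.
Cross-multiplying, 1*1080 = 1080 < 4104 = 57*72, so 1/72 is smaller: the convergent 5/1 is closer to x than 76/15.

5/1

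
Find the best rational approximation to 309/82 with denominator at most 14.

Expand x = 309/82 as a continued fraction with the Euclidean algorithm:
  309 = 3*82 + 63, so a_0 = 3.
  82 = 1*63 + 19, so a_1 = 1.
  63 = 3*19 + 6, so a_2 = 3.
  19 = 3*6 + 1, so a_3 = 3.
  6 = 6*1 + 0, so a_4 = 6.
so x = [3; 1, 3, 3, 6].
Convergents (p_i = a_i*p_{i-1} + p_{i-2}, q_i = a_i*q_{i-1} + q_{i-2} with p_{-2}=0, p_{-1}=1, q_{-2}=1, q_{-1}=0), until the denominator exceeds 14:
  i=0: a_0=3, p_0 = 3*1 + 0 = 3, q_0 = 3*0 + 1 = 1.
  i=1: a_1=1, p_1 = 1*3 + 1 = 4, q_1 = 1*1 + 0 = 1.
  i=2: a_2=3, p_2 = 3*4 + 3 = 15, q_2 = 3*1 + 1 = 4.
  i=3: a_3=3, p_3 = 3*15 + 4 = 49, q_3 = 3*4 + 1 = 13.
  i=4: a_4=6, p_4 = 6*49 + 15 = 309, q_4 = 6*13 + 4 = 82.
q_4 = 82 > 14, so the last convergent with denominator <= 14 is p_3/q_3 = 49/13.
The closest fraction with denominator <= 14 is either p_3/q_3 or the intermediate fraction (k*p_3 + p_2)/(k*q_3 + q_2) with the largest k >= 1 whose denominator stays <= 14; these approach x as k grows, and every other convergent or intermediate fraction in range is farther away.
Largest k: floor((14 - q_2)/q_3) = floor((14 - 4)/13) = 0.
Since k = 0, no intermediate fraction beyond p_3/q_3 has denominator <= 14, so the convergent 49/13 is the closest (its error is |309*13 - 49*82|/(82*13) = 1/1066).

49/13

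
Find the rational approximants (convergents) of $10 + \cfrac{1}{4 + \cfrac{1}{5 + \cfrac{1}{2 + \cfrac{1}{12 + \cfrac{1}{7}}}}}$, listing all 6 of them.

Using the convergent recurrence p_i = a_i*p_{i-1} + p_{i-2}, q_i = a_i*q_{i-1} + q_{i-2} with p_{-2}=0, p_{-1}=1, q_{-2}=1, q_{-1}=0:
  i=0: a_0=10, p_0 = 10*1 + 0 = 10, q_0 = 10*0 + 1 = 1.
  i=1: a_1=4, p_1 = 4*10 + 1 = 41, q_1 = 4*1 + 0 = 4.
  i=2: a_2=5, p_2 = 5*41 + 10 = 215, q_2 = 5*4 + 1 = 21.
  i=3: a_3=2, p_3 = 2*215 + 41 = 471, q_3 = 2*21 + 4 = 46.
  i=4: a_4=12, p_4 = 12*471 + 215 = 5867, q_4 = 12*46 + 21 = 573.
  i=5: a_5=7, p_5 = 7*5867 + 471 = 41540, q_5 = 7*573 + 46 = 4057.

10/1, 41/4, 215/21, 471/46, 5867/573, 41540/4057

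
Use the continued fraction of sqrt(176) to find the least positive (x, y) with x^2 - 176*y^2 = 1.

(x, y) = (199, 15)

First expand sqrt(176) as a continued fraction. With x_i = (sqrt(176) + m_i)/d_i and (m_0, d_0) = (0, 1): a_0 = floor(sqrt(176)) = 13, since 13^2 = 169 <= 176 < 196 = 14^2.
Iterate m_{i+1} = d_i*a_i - m_i, d_{i+1} = (176 - m_{i+1}^2)/d_i, a_{i+1} = floor((a_0 + m_{i+1})/d_{i+1}):
  m_1 = 1*13 - 0 = 13, d_1 = (176 - 13^2)/1 = 7/1 = 7, a_1 = floor((13 + 13)/7) = 3.
  m_2 = 7*3 - 13 = 8, d_2 = (176 - 8^2)/7 = 112/7 = 16, a_2 = floor((13 + 8)/16) = 1.
  m_3 = 16*1 - 8 = 8, d_3 = (176 - 8^2)/16 = 112/16 = 7, a_3 = floor((13 + 8)/7) = 3.
  m_4 = 7*3 - 8 = 13, d_4 = (176 - 13^2)/7 = 7/7 = 1, a_4 = floor((13 + 13)/1) = 26.
  m_5 = 1*26 - 13 = 13, d_5 = (176 - 13^2)/1 = 7/1 = 7: (m_5, d_5) = (m_1, d_1) = (13, 7), so from here the quotients repeat a_1, ..., a_4; the period length is 4.
So sqrt(176) = [13; (3, 1, 3, 26)] with period length k = 4.
k is even, so the fundamental solution of x^2 - 176y^2 = 1 is (p_{k-1}, q_{k-1}) = (p_3, q_3); compute convergents through index 3.
Convergents (p_i = a_i*p_{i-1} + p_{i-2}, q_i = a_i*q_{i-1} + q_{i-2} with p_{-2}=0, p_{-1}=1, q_{-2}=1, q_{-1}=0):
  i=0: a_0=13, p_0 = 13*1 + 0 = 13, q_0 = 13*0 + 1 = 1.
  i=1: a_1=3, p_1 = 3*13 + 1 = 40, q_1 = 3*1 + 0 = 3.
  i=2: a_2=1, p_2 = 1*40 + 13 = 53, q_2 = 1*3 + 1 = 4.
  i=3: a_3=3, p_3 = 3*53 + 40 = 199, q_3 = 3*4 + 3 = 15.
Check: 199^2 - 176*15^2 = 39601 - 39600 = 1, so (x, y) = (199, 15) solves the equation, and by the theorem it is the least positive solution.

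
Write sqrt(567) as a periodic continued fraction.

[23; (1, 4, 3, 4, 1, 46)]

Write x_i = (sqrt(567) + m_i)/d_i with (m_0, d_0) = (0, 1). a_0 = floor(sqrt(567)) = 23, since 23^2 = 529 <= 567 < 576 = 24^2.
Iterate m_{i+1} = d_i*a_i - m_i, d_{i+1} = (567 - m_{i+1}^2)/d_i, a_{i+1} = floor((a_0 + m_{i+1})/d_{i+1}):
  m_1 = 1*23 - 0 = 23, d_1 = (567 - 23^2)/1 = 38/1 = 38, a_1 = floor((23 + 23)/38) = 1.
  m_2 = 38*1 - 23 = 15, d_2 = (567 - 15^2)/38 = 342/38 = 9, a_2 = floor((23 + 15)/9) = 4.
  m_3 = 9*4 - 15 = 21, d_3 = (567 - 21^2)/9 = 126/9 = 14, a_3 = floor((23 + 21)/14) = 3.
  m_4 = 14*3 - 21 = 21, d_4 = (567 - 21^2)/14 = 126/14 = 9, a_4 = floor((23 + 21)/9) = 4.
  m_5 = 9*4 - 21 = 15, d_5 = (567 - 15^2)/9 = 342/9 = 38, a_5 = floor((23 + 15)/38) = 1.
  m_6 = 38*1 - 15 = 23, d_6 = (567 - 23^2)/38 = 38/38 = 1, a_6 = floor((23 + 23)/1) = 46.
  m_7 = 1*46 - 23 = 23, d_7 = (567 - 23^2)/1 = 38/1 = 38: (m_7, d_7) = (m_1, d_1) = (23, 38), so from here the quotients repeat a_1, ..., a_6; the period length is 6.
Hence the expansion of sqrt(567) is a_0 = 23 followed by the repeating block 1, 4, 3, 4, 1, 46 (period 6).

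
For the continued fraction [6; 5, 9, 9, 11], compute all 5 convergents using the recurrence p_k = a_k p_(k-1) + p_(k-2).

Using the convergent recurrence p_i = a_i*p_{i-1} + p_{i-2}, q_i = a_i*q_{i-1} + q_{i-2} with p_{-2}=0, p_{-1}=1, q_{-2}=1, q_{-1}=0:
  i=0: a_0=6, p_0 = 6*1 + 0 = 6, q_0 = 6*0 + 1 = 1.
  i=1: a_1=5, p_1 = 5*6 + 1 = 31, q_1 = 5*1 + 0 = 5.
  i=2: a_2=9, p_2 = 9*31 + 6 = 285, q_2 = 9*5 + 1 = 46.
  i=3: a_3=9, p_3 = 9*285 + 31 = 2596, q_3 = 9*46 + 5 = 419.
  i=4: a_4=11, p_4 = 11*2596 + 285 = 28841, q_4 = 11*419 + 46 = 4655.

6/1, 31/5, 285/46, 2596/419, 28841/4655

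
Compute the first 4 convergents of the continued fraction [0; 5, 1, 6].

Using the convergent recurrence p_i = a_i*p_{i-1} + p_{i-2}, q_i = a_i*q_{i-1} + q_{i-2} with p_{-2}=0, p_{-1}=1, q_{-2}=1, q_{-1}=0:
  i=0: a_0=0, p_0 = 0*1 + 0 = 0, q_0 = 0*0 + 1 = 1.
  i=1: a_1=5, p_1 = 5*0 + 1 = 1, q_1 = 5*1 + 0 = 5.
  i=2: a_2=1, p_2 = 1*1 + 0 = 1, q_2 = 1*5 + 1 = 6.
  i=3: a_3=6, p_3 = 6*1 + 1 = 7, q_3 = 6*6 + 5 = 41.

0/1, 1/5, 1/6, 7/41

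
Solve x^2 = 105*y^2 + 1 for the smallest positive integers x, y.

First expand sqrt(105) as a continued fraction. With x_i = (sqrt(105) + m_i)/d_i and (m_0, d_0) = (0, 1): a_0 = floor(sqrt(105)) = 10, since 10^2 = 100 <= 105 < 121 = 11^2.
Iterate m_{i+1} = d_i*a_i - m_i, d_{i+1} = (105 - m_{i+1}^2)/d_i, a_{i+1} = floor((a_0 + m_{i+1})/d_{i+1}):
  m_1 = 1*10 - 0 = 10, d_1 = (105 - 10^2)/1 = 5/1 = 5, a_1 = floor((10 + 10)/5) = 4.
  m_2 = 5*4 - 10 = 10, d_2 = (105 - 10^2)/5 = 5/5 = 1, a_2 = floor((10 + 10)/1) = 20.
  m_3 = 1*20 - 10 = 10, d_3 = (105 - 10^2)/1 = 5/1 = 5: (m_3, d_3) = (m_1, d_1) = (10, 5), so from here the quotients repeat a_1, a_2; the period length is 2.
So sqrt(105) = [10; (4, 20)] with period length k = 2.
k is even, so the fundamental solution of x^2 - 105y^2 = 1 is (p_{k-1}, q_{k-1}) = (p_1, q_1); compute convergents through index 1.
Convergents (p_i = a_i*p_{i-1} + p_{i-2}, q_i = a_i*q_{i-1} + q_{i-2} with p_{-2}=0, p_{-1}=1, q_{-2}=1, q_{-1}=0):
  i=0: a_0=10, p_0 = 10*1 + 0 = 10, q_0 = 10*0 + 1 = 1.
  i=1: a_1=4, p_1 = 4*10 + 1 = 41, q_1 = 4*1 + 0 = 4.
Check: 41^2 - 105*4^2 = 1681 - 1680 = 1, so (x, y) = (41, 4) solves the equation, and by the theorem it is the least positive solution.

(x, y) = (41, 4)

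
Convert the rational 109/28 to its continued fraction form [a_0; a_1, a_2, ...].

[3; 1, 8, 3]

Run the Euclidean algorithm on 109 and 28; the successive quotients are the partial quotients a_0, a_1, ... (each step inverts the fractional part left over by the previous one):
  109 = 3*28 + 25, so a_0 = 3.
  28 = 1*25 + 3, so a_1 = 1.
  25 = 8*3 + 1, so a_2 = 8.
  3 = 3*1 + 0, so a_3 = 3.
The remainder reaches 0 after 4 divisions, so the expansion has 4 partial quotients, read off in order.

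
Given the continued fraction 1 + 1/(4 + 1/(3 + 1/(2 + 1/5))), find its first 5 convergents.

1/1, 5/4, 16/13, 37/30, 201/163

Using the convergent recurrence p_i = a_i*p_{i-1} + p_{i-2}, q_i = a_i*q_{i-1} + q_{i-2} with p_{-2}=0, p_{-1}=1, q_{-2}=1, q_{-1}=0:
  i=0: a_0=1, p_0 = 1*1 + 0 = 1, q_0 = 1*0 + 1 = 1.
  i=1: a_1=4, p_1 = 4*1 + 1 = 5, q_1 = 4*1 + 0 = 4.
  i=2: a_2=3, p_2 = 3*5 + 1 = 16, q_2 = 3*4 + 1 = 13.
  i=3: a_3=2, p_3 = 2*16 + 5 = 37, q_3 = 2*13 + 4 = 30.
  i=4: a_4=5, p_4 = 5*37 + 16 = 201, q_4 = 5*30 + 13 = 163.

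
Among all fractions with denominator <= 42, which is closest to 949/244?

Expand x = 949/244 as a continued fraction with the Euclidean algorithm:
  949 = 3*244 + 217, so a_0 = 3.
  244 = 1*217 + 27, so a_1 = 1.
  217 = 8*27 + 1, so a_2 = 8.
  27 = 27*1 + 0, so a_3 = 27.
so x = [3; 1, 8, 27].
Convergents (p_i = a_i*p_{i-1} + p_{i-2}, q_i = a_i*q_{i-1} + q_{i-2} with p_{-2}=0, p_{-1}=1, q_{-2}=1, q_{-1}=0), until the denominator exceeds 42:
  i=0: a_0=3, p_0 = 3*1 + 0 = 3, q_0 = 3*0 + 1 = 1.
  i=1: a_1=1, p_1 = 1*3 + 1 = 4, q_1 = 1*1 + 0 = 1.
  i=2: a_2=8, p_2 = 8*4 + 3 = 35, q_2 = 8*1 + 1 = 9.
  i=3: a_3=27, p_3 = 27*35 + 4 = 949, q_3 = 27*9 + 1 = 244.
q_3 = 244 > 42, so the last convergent with denominator <= 42 is p_2/q_2 = 35/9.
The closest fraction with denominator <= 42 is either p_2/q_2 or the intermediate fraction (k*p_2 + p_1)/(k*q_2 + q_1) with the largest k >= 1 whose denominator stays <= 42; these approach x as k grows, and every other convergent or intermediate fraction in range is farther away.
Largest k: floor((42 - q_1)/q_2) = floor((42 - 1)/9) = 4.
That gives (4*35 + 4)/(4*9 + 1) = 144/37.
Compare the errors: |x - 35/9| = |949*9 - 35*244|/(244*9) = 1/2196, and |x - 144/37| = |949*37 - 144*244|/(244*37) = 23/9028.
Cross-multiplying, 1*9028 = 9028 < 50508 = 23*2196, so 1/2196 is smaller: the convergent 35/9 is closer to x than 144/37.

35/9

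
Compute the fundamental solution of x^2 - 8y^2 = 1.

(x, y) = (3, 1)

First expand sqrt(8) as a continued fraction. With x_i = (sqrt(8) + m_i)/d_i and (m_0, d_0) = (0, 1): a_0 = floor(sqrt(8)) = 2, since 2^2 = 4 <= 8 < 9 = 3^2.
Iterate m_{i+1} = d_i*a_i - m_i, d_{i+1} = (8 - m_{i+1}^2)/d_i, a_{i+1} = floor((a_0 + m_{i+1})/d_{i+1}):
  m_1 = 1*2 - 0 = 2, d_1 = (8 - 2^2)/1 = 4/1 = 4, a_1 = floor((2 + 2)/4) = 1.
  m_2 = 4*1 - 2 = 2, d_2 = (8 - 2^2)/4 = 4/4 = 1, a_2 = floor((2 + 2)/1) = 4.
  m_3 = 1*4 - 2 = 2, d_3 = (8 - 2^2)/1 = 4/1 = 4: (m_3, d_3) = (m_1, d_1) = (2, 4), so from here the quotients repeat a_1, a_2; the period length is 2.
So sqrt(8) = [2; (1, 4)] with period length k = 2.
k is even, so the fundamental solution of x^2 - 8y^2 = 1 is (p_{k-1}, q_{k-1}) = (p_1, q_1); compute convergents through index 1.
Convergents (p_i = a_i*p_{i-1} + p_{i-2}, q_i = a_i*q_{i-1} + q_{i-2} with p_{-2}=0, p_{-1}=1, q_{-2}=1, q_{-1}=0):
  i=0: a_0=2, p_0 = 2*1 + 0 = 2, q_0 = 2*0 + 1 = 1.
  i=1: a_1=1, p_1 = 1*2 + 1 = 3, q_1 = 1*1 + 0 = 1.
Check: 3^2 - 8*1^2 = 9 - 8 = 1, so (x, y) = (3, 1) solves the equation, and by the theorem it is the least positive solution.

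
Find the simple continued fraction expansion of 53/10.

[5; 3, 3]

Run the Euclidean algorithm on 53 and 10; the successive quotients are the partial quotients a_0, a_1, ... (each step inverts the fractional part left over by the previous one):
  53 = 5*10 + 3, so a_0 = 5.
  10 = 3*3 + 1, so a_1 = 3.
  3 = 3*1 + 0, so a_2 = 3.
The remainder reaches 0 after 3 divisions, so the expansion has 3 partial quotients, read off in order.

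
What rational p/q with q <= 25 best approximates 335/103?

Expand x = 335/103 as a continued fraction with the Euclidean algorithm:
  335 = 3*103 + 26, so a_0 = 3.
  103 = 3*26 + 25, so a_1 = 3.
  26 = 1*25 + 1, so a_2 = 1.
  25 = 25*1 + 0, so a_3 = 25.
so x = [3; 3, 1, 25].
Convergents (p_i = a_i*p_{i-1} + p_{i-2}, q_i = a_i*q_{i-1} + q_{i-2} with p_{-2}=0, p_{-1}=1, q_{-2}=1, q_{-1}=0), until the denominator exceeds 25:
  i=0: a_0=3, p_0 = 3*1 + 0 = 3, q_0 = 3*0 + 1 = 1.
  i=1: a_1=3, p_1 = 3*3 + 1 = 10, q_1 = 3*1 + 0 = 3.
  i=2: a_2=1, p_2 = 1*10 + 3 = 13, q_2 = 1*3 + 1 = 4.
  i=3: a_3=25, p_3 = 25*13 + 10 = 335, q_3 = 25*4 + 3 = 103.
q_3 = 103 > 25, so the last convergent with denominator <= 25 is p_2/q_2 = 13/4.
The closest fraction with denominator <= 25 is either p_2/q_2 or the intermediate fraction (k*p_2 + p_1)/(k*q_2 + q_1) with the largest k >= 1 whose denominator stays <= 25; these approach x as k grows, and every other convergent or intermediate fraction in range is farther away.
Largest k: floor((25 - q_1)/q_2) = floor((25 - 3)/4) = 5.
That gives (5*13 + 10)/(5*4 + 3) = 75/23.
Compare the errors: |x - 13/4| = |335*4 - 13*103|/(103*4) = 1/412, and |x - 75/23| = |335*23 - 75*103|/(103*23) = 20/2369.
Cross-multiplying, 1*2369 = 2369 < 8240 = 20*412, so 1/412 is smaller: the convergent 13/4 is closer to x than 75/23.

13/4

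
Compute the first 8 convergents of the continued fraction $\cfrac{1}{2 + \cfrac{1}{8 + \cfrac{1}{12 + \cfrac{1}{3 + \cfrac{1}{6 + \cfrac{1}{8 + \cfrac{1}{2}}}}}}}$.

0/1, 1/2, 8/17, 97/206, 299/635, 1891/4016, 15427/32763, 32745/69542

Using the convergent recurrence p_i = a_i*p_{i-1} + p_{i-2}, q_i = a_i*q_{i-1} + q_{i-2} with p_{-2}=0, p_{-1}=1, q_{-2}=1, q_{-1}=0:
  i=0: a_0=0, p_0 = 0*1 + 0 = 0, q_0 = 0*0 + 1 = 1.
  i=1: a_1=2, p_1 = 2*0 + 1 = 1, q_1 = 2*1 + 0 = 2.
  i=2: a_2=8, p_2 = 8*1 + 0 = 8, q_2 = 8*2 + 1 = 17.
  i=3: a_3=12, p_3 = 12*8 + 1 = 97, q_3 = 12*17 + 2 = 206.
  i=4: a_4=3, p_4 = 3*97 + 8 = 299, q_4 = 3*206 + 17 = 635.
  i=5: a_5=6, p_5 = 6*299 + 97 = 1891, q_5 = 6*635 + 206 = 4016.
  i=6: a_6=8, p_6 = 8*1891 + 299 = 15427, q_6 = 8*4016 + 635 = 32763.
  i=7: a_7=2, p_7 = 2*15427 + 1891 = 32745, q_7 = 2*32763 + 4016 = 69542.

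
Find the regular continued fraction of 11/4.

Run the Euclidean algorithm on 11 and 4; the successive quotients are the partial quotients a_0, a_1, ... (each step inverts the fractional part left over by the previous one):
  11 = 2*4 + 3, so a_0 = 2.
  4 = 1*3 + 1, so a_1 = 1.
  3 = 3*1 + 0, so a_2 = 3.
The remainder reaches 0 after 3 divisions, so the expansion has 3 partial quotients, read off in order.

[2; 1, 3]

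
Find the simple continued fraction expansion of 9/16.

[0; 1, 1, 3, 2]

Run the Euclidean algorithm on 9 and 16; the successive quotients are the partial quotients a_0, a_1, ... (each step inverts the fractional part left over by the previous one):
  9 = 0*16 + 9, so a_0 = 0.
  16 = 1*9 + 7, so a_1 = 1.
  9 = 1*7 + 2, so a_2 = 1.
  7 = 3*2 + 1, so a_3 = 3.
  2 = 2*1 + 0, so a_4 = 2.
The remainder reaches 0 after 5 divisions, so the expansion has 5 partial quotients, read off in order.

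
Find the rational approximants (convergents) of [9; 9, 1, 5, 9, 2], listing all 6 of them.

Using the convergent recurrence p_i = a_i*p_{i-1} + p_{i-2}, q_i = a_i*q_{i-1} + q_{i-2} with p_{-2}=0, p_{-1}=1, q_{-2}=1, q_{-1}=0:
  i=0: a_0=9, p_0 = 9*1 + 0 = 9, q_0 = 9*0 + 1 = 1.
  i=1: a_1=9, p_1 = 9*9 + 1 = 82, q_1 = 9*1 + 0 = 9.
  i=2: a_2=1, p_2 = 1*82 + 9 = 91, q_2 = 1*9 + 1 = 10.
  i=3: a_3=5, p_3 = 5*91 + 82 = 537, q_3 = 5*10 + 9 = 59.
  i=4: a_4=9, p_4 = 9*537 + 91 = 4924, q_4 = 9*59 + 10 = 541.
  i=5: a_5=2, p_5 = 2*4924 + 537 = 10385, q_5 = 2*541 + 59 = 1141.

9/1, 82/9, 91/10, 537/59, 4924/541, 10385/1141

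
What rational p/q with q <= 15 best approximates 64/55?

7/6

Expand x = 64/55 as a continued fraction with the Euclidean algorithm:
  64 = 1*55 + 9, so a_0 = 1.
  55 = 6*9 + 1, so a_1 = 6.
  9 = 9*1 + 0, so a_2 = 9.
so x = [1; 6, 9].
Convergents (p_i = a_i*p_{i-1} + p_{i-2}, q_i = a_i*q_{i-1} + q_{i-2} with p_{-2}=0, p_{-1}=1, q_{-2}=1, q_{-1}=0), until the denominator exceeds 15:
  i=0: a_0=1, p_0 = 1*1 + 0 = 1, q_0 = 1*0 + 1 = 1.
  i=1: a_1=6, p_1 = 6*1 + 1 = 7, q_1 = 6*1 + 0 = 6.
  i=2: a_2=9, p_2 = 9*7 + 1 = 64, q_2 = 9*6 + 1 = 55.
q_2 = 55 > 15, so the last convergent with denominator <= 15 is p_1/q_1 = 7/6.
The closest fraction with denominator <= 15 is either p_1/q_1 or the intermediate fraction (k*p_1 + p_0)/(k*q_1 + q_0) with the largest k >= 1 whose denominator stays <= 15; these approach x as k grows, and every other convergent or intermediate fraction in range is farther away.
Largest k: floor((15 - q_0)/q_1) = floor((15 - 1)/6) = 2.
That gives (2*7 + 1)/(2*6 + 1) = 15/13.
Compare the errors: |x - 7/6| = |64*6 - 7*55|/(55*6) = 1/330, and |x - 15/13| = |64*13 - 15*55|/(55*13) = 7/715.
Cross-multiplying, 1*715 = 715 < 2310 = 7*330, so 1/330 is smaller: the convergent 7/6 is closer to x than 15/13.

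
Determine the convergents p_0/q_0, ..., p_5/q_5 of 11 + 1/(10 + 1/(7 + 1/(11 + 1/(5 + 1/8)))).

11/1, 111/10, 788/71, 8779/791, 44683/4026, 366243/32999

Using the convergent recurrence p_i = a_i*p_{i-1} + p_{i-2}, q_i = a_i*q_{i-1} + q_{i-2} with p_{-2}=0, p_{-1}=1, q_{-2}=1, q_{-1}=0:
  i=0: a_0=11, p_0 = 11*1 + 0 = 11, q_0 = 11*0 + 1 = 1.
  i=1: a_1=10, p_1 = 10*11 + 1 = 111, q_1 = 10*1 + 0 = 10.
  i=2: a_2=7, p_2 = 7*111 + 11 = 788, q_2 = 7*10 + 1 = 71.
  i=3: a_3=11, p_3 = 11*788 + 111 = 8779, q_3 = 11*71 + 10 = 791.
  i=4: a_4=5, p_4 = 5*8779 + 788 = 44683, q_4 = 5*791 + 71 = 4026.
  i=5: a_5=8, p_5 = 8*44683 + 8779 = 366243, q_5 = 8*4026 + 791 = 32999.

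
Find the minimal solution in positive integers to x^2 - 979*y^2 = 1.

First expand sqrt(979) as a continued fraction. With x_i = (sqrt(979) + m_i)/d_i and (m_0, d_0) = (0, 1): a_0 = floor(sqrt(979)) = 31, since 31^2 = 961 <= 979 < 1024 = 32^2.
Iterate m_{i+1} = d_i*a_i - m_i, d_{i+1} = (979 - m_{i+1}^2)/d_i, a_{i+1} = floor((a_0 + m_{i+1})/d_{i+1}):
  m_1 = 1*31 - 0 = 31, d_1 = (979 - 31^2)/1 = 18/1 = 18, a_1 = floor((31 + 31)/18) = 3.
  m_2 = 18*3 - 31 = 23, d_2 = (979 - 23^2)/18 = 450/18 = 25, a_2 = floor((31 + 23)/25) = 2.
  m_3 = 25*2 - 23 = 27, d_3 = (979 - 27^2)/25 = 250/25 = 10, a_3 = floor((31 + 27)/10) = 5.
  m_4 = 10*5 - 27 = 23, d_4 = (979 - 23^2)/10 = 450/10 = 45, a_4 = floor((31 + 23)/45) = 1.
  m_5 = 45*1 - 23 = 22, d_5 = (979 - 22^2)/45 = 495/45 = 11, a_5 = floor((31 + 22)/11) = 4.
  m_6 = 11*4 - 22 = 22, d_6 = (979 - 22^2)/11 = 495/11 = 45, a_6 = floor((31 + 22)/45) = 1.
  m_7 = 45*1 - 22 = 23, d_7 = (979 - 23^2)/45 = 450/45 = 10, a_7 = floor((31 + 23)/10) = 5.
  m_8 = 10*5 - 23 = 27, d_8 = (979 - 27^2)/10 = 250/10 = 25, a_8 = floor((31 + 27)/25) = 2.
  m_9 = 25*2 - 27 = 23, d_9 = (979 - 23^2)/25 = 450/25 = 18, a_9 = floor((31 + 23)/18) = 3.
  m_10 = 18*3 - 23 = 31, d_10 = (979 - 31^2)/18 = 18/18 = 1, a_10 = floor((31 + 31)/1) = 62.
  m_11 = 1*62 - 31 = 31, d_11 = (979 - 31^2)/1 = 18/1 = 18: (m_11, d_11) = (m_1, d_1) = (31, 18), so from here the quotients repeat a_1, ..., a_10; the period length is 10.
So sqrt(979) = [31; (3, 2, 5, 1, 4, 1, 5, 2, 3, 62)] with period length k = 10.
k is even, so the fundamental solution of x^2 - 979y^2 = 1 is (p_{k-1}, q_{k-1}) = (p_9, q_9); compute convergents through index 9.
Convergents (p_i = a_i*p_{i-1} + p_{i-2}, q_i = a_i*q_{i-1} + q_{i-2} with p_{-2}=0, p_{-1}=1, q_{-2}=1, q_{-1}=0):
  i=0: a_0=31, p_0 = 31*1 + 0 = 31, q_0 = 31*0 + 1 = 1.
  i=1: a_1=3, p_1 = 3*31 + 1 = 94, q_1 = 3*1 + 0 = 3.
  i=2: a_2=2, p_2 = 2*94 + 31 = 219, q_2 = 2*3 + 1 = 7.
  i=3: a_3=5, p_3 = 5*219 + 94 = 1189, q_3 = 5*7 + 3 = 38.
  i=4: a_4=1, p_4 = 1*1189 + 219 = 1408, q_4 = 1*38 + 7 = 45.
  i=5: a_5=4, p_5 = 4*1408 + 1189 = 6821, q_5 = 4*45 + 38 = 218.
  i=6: a_6=1, p_6 = 1*6821 + 1408 = 8229, q_6 = 1*218 + 45 = 263.
  i=7: a_7=5, p_7 = 5*8229 + 6821 = 47966, q_7 = 5*263 + 218 = 1533.
  i=8: a_8=2, p_8 = 2*47966 + 8229 = 104161, q_8 = 2*1533 + 263 = 3329.
  i=9: a_9=3, p_9 = 3*104161 + 47966 = 360449, q_9 = 3*3329 + 1533 = 11520.
Check: 360449^2 - 979*11520^2 = 129923481601 - 129923481600 = 1, so (x, y) = (360449, 11520) solves the equation, and by the theorem it is the least positive solution.

(x, y) = (360449, 11520)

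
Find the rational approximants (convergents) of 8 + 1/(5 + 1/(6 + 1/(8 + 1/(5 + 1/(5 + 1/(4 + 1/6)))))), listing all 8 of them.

8/1, 41/5, 254/31, 2073/253, 10619/1296, 55168/6733, 231291/28228, 1442914/176101

Using the convergent recurrence p_i = a_i*p_{i-1} + p_{i-2}, q_i = a_i*q_{i-1} + q_{i-2} with p_{-2}=0, p_{-1}=1, q_{-2}=1, q_{-1}=0:
  i=0: a_0=8, p_0 = 8*1 + 0 = 8, q_0 = 8*0 + 1 = 1.
  i=1: a_1=5, p_1 = 5*8 + 1 = 41, q_1 = 5*1 + 0 = 5.
  i=2: a_2=6, p_2 = 6*41 + 8 = 254, q_2 = 6*5 + 1 = 31.
  i=3: a_3=8, p_3 = 8*254 + 41 = 2073, q_3 = 8*31 + 5 = 253.
  i=4: a_4=5, p_4 = 5*2073 + 254 = 10619, q_4 = 5*253 + 31 = 1296.
  i=5: a_5=5, p_5 = 5*10619 + 2073 = 55168, q_5 = 5*1296 + 253 = 6733.
  i=6: a_6=4, p_6 = 4*55168 + 10619 = 231291, q_6 = 4*6733 + 1296 = 28228.
  i=7: a_7=6, p_7 = 6*231291 + 55168 = 1442914, q_7 = 6*28228 + 6733 = 176101.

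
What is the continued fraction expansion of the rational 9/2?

[4; 2]

Run the Euclidean algorithm on 9 and 2; the successive quotients are the partial quotients a_0, a_1, ... (each step inverts the fractional part left over by the previous one):
  9 = 4*2 + 1, so a_0 = 4.
  2 = 2*1 + 0, so a_1 = 2.
The remainder reaches 0 after 2 divisions, so the expansion has 2 partial quotients, read off in order.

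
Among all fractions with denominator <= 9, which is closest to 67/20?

10/3

Expand x = 67/20 as a continued fraction with the Euclidean algorithm:
  67 = 3*20 + 7, so a_0 = 3.
  20 = 2*7 + 6, so a_1 = 2.
  7 = 1*6 + 1, so a_2 = 1.
  6 = 6*1 + 0, so a_3 = 6.
so x = [3; 2, 1, 6].
Convergents (p_i = a_i*p_{i-1} + p_{i-2}, q_i = a_i*q_{i-1} + q_{i-2} with p_{-2}=0, p_{-1}=1, q_{-2}=1, q_{-1}=0), until the denominator exceeds 9:
  i=0: a_0=3, p_0 = 3*1 + 0 = 3, q_0 = 3*0 + 1 = 1.
  i=1: a_1=2, p_1 = 2*3 + 1 = 7, q_1 = 2*1 + 0 = 2.
  i=2: a_2=1, p_2 = 1*7 + 3 = 10, q_2 = 1*2 + 1 = 3.
  i=3: a_3=6, p_3 = 6*10 + 7 = 67, q_3 = 6*3 + 2 = 20.
q_3 = 20 > 9, so the last convergent with denominator <= 9 is p_2/q_2 = 10/3.
The closest fraction with denominator <= 9 is either p_2/q_2 or the intermediate fraction (k*p_2 + p_1)/(k*q_2 + q_1) with the largest k >= 1 whose denominator stays <= 9; these approach x as k grows, and every other convergent or intermediate fraction in range is farther away.
Largest k: floor((9 - q_1)/q_2) = floor((9 - 2)/3) = 2.
That gives (2*10 + 7)/(2*3 + 2) = 27/8.
Compare the errors: |x - 10/3| = |67*3 - 10*20|/(20*3) = 1/60, and |x - 27/8| = |67*8 - 27*20|/(20*8) = 4/160.
Cross-multiplying, 1*160 = 160 < 240 = 4*60, so 1/60 is smaller: the convergent 10/3 is closer to x than 27/8.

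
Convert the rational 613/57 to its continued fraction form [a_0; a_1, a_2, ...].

Run the Euclidean algorithm on 613 and 57; the successive quotients are the partial quotients a_0, a_1, ... (each step inverts the fractional part left over by the previous one):
  613 = 10*57 + 43, so a_0 = 10.
  57 = 1*43 + 14, so a_1 = 1.
  43 = 3*14 + 1, so a_2 = 3.
  14 = 14*1 + 0, so a_3 = 14.
The remainder reaches 0 after 4 divisions, so the expansion has 4 partial quotients, read off in order.

[10; 1, 3, 14]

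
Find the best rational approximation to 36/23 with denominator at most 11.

Expand x = 36/23 as a continued fraction with the Euclidean algorithm:
  36 = 1*23 + 13, so a_0 = 1.
  23 = 1*13 + 10, so a_1 = 1.
  13 = 1*10 + 3, so a_2 = 1.
  10 = 3*3 + 1, so a_3 = 3.
  3 = 3*1 + 0, so a_4 = 3.
so x = [1; 1, 1, 3, 3].
Convergents (p_i = a_i*p_{i-1} + p_{i-2}, q_i = a_i*q_{i-1} + q_{i-2} with p_{-2}=0, p_{-1}=1, q_{-2}=1, q_{-1}=0), until the denominator exceeds 11:
  i=0: a_0=1, p_0 = 1*1 + 0 = 1, q_0 = 1*0 + 1 = 1.
  i=1: a_1=1, p_1 = 1*1 + 1 = 2, q_1 = 1*1 + 0 = 1.
  i=2: a_2=1, p_2 = 1*2 + 1 = 3, q_2 = 1*1 + 1 = 2.
  i=3: a_3=3, p_3 = 3*3 + 2 = 11, q_3 = 3*2 + 1 = 7.
  i=4: a_4=3, p_4 = 3*11 + 3 = 36, q_4 = 3*7 + 2 = 23.
q_4 = 23 > 11, so the last convergent with denominator <= 11 is p_3/q_3 = 11/7.
The closest fraction with denominator <= 11 is either p_3/q_3 or the intermediate fraction (k*p_3 + p_2)/(k*q_3 + q_2) with the largest k >= 1 whose denominator stays <= 11; these approach x as k grows, and every other convergent or intermediate fraction in range is farther away.
Largest k: floor((11 - q_2)/q_3) = floor((11 - 2)/7) = 1.
That gives (1*11 + 3)/(1*7 + 2) = 14/9.
Compare the errors: |x - 11/7| = |36*7 - 11*23|/(23*7) = 1/161, and |x - 14/9| = |36*9 - 14*23|/(23*9) = 2/207.
Cross-multiplying, 1*207 = 207 < 322 = 2*161, so 1/161 is smaller: the convergent 11/7 is closer to x than 14/9.

11/7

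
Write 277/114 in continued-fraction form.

Run the Euclidean algorithm on 277 and 114; the successive quotients are the partial quotients a_0, a_1, ... (each step inverts the fractional part left over by the previous one):
  277 = 2*114 + 49, so a_0 = 2.
  114 = 2*49 + 16, so a_1 = 2.
  49 = 3*16 + 1, so a_2 = 3.
  16 = 16*1 + 0, so a_3 = 16.
The remainder reaches 0 after 4 divisions, so the expansion has 4 partial quotients, read off in order.

[2; 2, 3, 16]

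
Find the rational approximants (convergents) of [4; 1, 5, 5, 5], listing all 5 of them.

Using the convergent recurrence p_i = a_i*p_{i-1} + p_{i-2}, q_i = a_i*q_{i-1} + q_{i-2} with p_{-2}=0, p_{-1}=1, q_{-2}=1, q_{-1}=0:
  i=0: a_0=4, p_0 = 4*1 + 0 = 4, q_0 = 4*0 + 1 = 1.
  i=1: a_1=1, p_1 = 1*4 + 1 = 5, q_1 = 1*1 + 0 = 1.
  i=2: a_2=5, p_2 = 5*5 + 4 = 29, q_2 = 5*1 + 1 = 6.
  i=3: a_3=5, p_3 = 5*29 + 5 = 150, q_3 = 5*6 + 1 = 31.
  i=4: a_4=5, p_4 = 5*150 + 29 = 779, q_4 = 5*31 + 6 = 161.

4/1, 5/1, 29/6, 150/31, 779/161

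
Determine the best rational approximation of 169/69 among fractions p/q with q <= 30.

49/20

Expand x = 169/69 as a continued fraction with the Euclidean algorithm:
  169 = 2*69 + 31, so a_0 = 2.
  69 = 2*31 + 7, so a_1 = 2.
  31 = 4*7 + 3, so a_2 = 4.
  7 = 2*3 + 1, so a_3 = 2.
  3 = 3*1 + 0, so a_4 = 3.
so x = [2; 2, 4, 2, 3].
Convergents (p_i = a_i*p_{i-1} + p_{i-2}, q_i = a_i*q_{i-1} + q_{i-2} with p_{-2}=0, p_{-1}=1, q_{-2}=1, q_{-1}=0), until the denominator exceeds 30:
  i=0: a_0=2, p_0 = 2*1 + 0 = 2, q_0 = 2*0 + 1 = 1.
  i=1: a_1=2, p_1 = 2*2 + 1 = 5, q_1 = 2*1 + 0 = 2.
  i=2: a_2=4, p_2 = 4*5 + 2 = 22, q_2 = 4*2 + 1 = 9.
  i=3: a_3=2, p_3 = 2*22 + 5 = 49, q_3 = 2*9 + 2 = 20.
  i=4: a_4=3, p_4 = 3*49 + 22 = 169, q_4 = 3*20 + 9 = 69.
q_4 = 69 > 30, so the last convergent with denominator <= 30 is p_3/q_3 = 49/20.
The closest fraction with denominator <= 30 is either p_3/q_3 or the intermediate fraction (k*p_3 + p_2)/(k*q_3 + q_2) with the largest k >= 1 whose denominator stays <= 30; these approach x as k grows, and every other convergent or intermediate fraction in range is farther away.
Largest k: floor((30 - q_2)/q_3) = floor((30 - 9)/20) = 1.
That gives (1*49 + 22)/(1*20 + 9) = 71/29.
Compare the errors: |x - 49/20| = |169*20 - 49*69|/(69*20) = 1/1380, and |x - 71/29| = |169*29 - 71*69|/(69*29) = 2/2001.
Cross-multiplying, 1*2001 = 2001 < 2760 = 2*1380, so 1/1380 is smaller: the convergent 49/20 is closer to x than 71/29.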